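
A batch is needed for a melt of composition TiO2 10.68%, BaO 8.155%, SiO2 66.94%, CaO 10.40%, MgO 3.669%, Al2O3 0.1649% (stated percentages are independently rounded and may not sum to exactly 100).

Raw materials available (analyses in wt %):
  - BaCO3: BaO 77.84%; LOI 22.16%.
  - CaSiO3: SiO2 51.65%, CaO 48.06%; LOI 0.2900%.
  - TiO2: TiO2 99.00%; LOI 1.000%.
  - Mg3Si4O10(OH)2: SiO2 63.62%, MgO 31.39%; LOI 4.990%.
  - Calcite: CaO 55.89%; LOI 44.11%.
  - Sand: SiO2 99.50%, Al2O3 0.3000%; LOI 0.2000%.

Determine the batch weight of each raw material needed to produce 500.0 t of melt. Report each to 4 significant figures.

Batch per 500.0 t melt:
  BaCO3: 52.38 t
  CaSiO3: 46.58 t
  TiO2: 53.94 t
  Mg3Si4O10(OH)2: 58.44 t
  Calcite: 52.98 t
  Sand: 274.8 t
Total batch = 539.1 t; LOI loss = 39.12 t; yield = 92.74%

All internal work keeps full float precision from start to finish; mid-chain values appear, rounded to four significant figures, as written. A single rounding produces each reported value. Derived quantities, which include the totals, glass mass, yield, LOI, six oxide percentages, are rebuilt at full float precision, precisely as stated by question or answer, using the weight values at 500.0 t of glass.
Target oxide masses per 500.0 t melt:
  TiO2: 10.68% × 500.0 = 53.40 t
  BaO: 8.155% × 500.0 = 40.78 t
  SiO2: 66.94% × 500.0 = 334.7 t
  CaO: 10.40% × 500.0 = 52.00 t
  MgO: 3.669% × 500.0 = 18.34 t
  Al2O3: 0.1649% × 500.0 = 0.8245 t
Sums-versus-targets review given the weights on record, relative to the basis at hand (every target is met by its sum given rounding of the digits):
  TiO2: 53.94·0.9900 = 53.40 t (target 53.40 t)
  BaO: 52.38·0.7784 = 40.77 t (target 40.78 t)
  SiO2: 46.58·0.5165 + 58.44·0.6362 + 274.8·0.9950 = 334.7 t (target 334.7 t)
  CaO: 46.58·0.4806 + 52.98·0.5589 = 52.00 t (target 52.00 t)
  MgO: 58.44·0.3139 = 18.34 t (target 18.34 t)
  Al2O3: 274.8·0.003000 = 0.8244 t (target 0.8245 t)
Consistency of the glass mass: the batch minus its LOI: 500.0 t (the targets, summed, come to 500.0 t; with the basis standing at 500.0 t — rounding explains the deltas).
Summing the batch: Σ batch = 539.1 t; ignition loss, Σ(batch × LOI) = 39.12 t; glass ÷ batch gives a yield of 92.74%.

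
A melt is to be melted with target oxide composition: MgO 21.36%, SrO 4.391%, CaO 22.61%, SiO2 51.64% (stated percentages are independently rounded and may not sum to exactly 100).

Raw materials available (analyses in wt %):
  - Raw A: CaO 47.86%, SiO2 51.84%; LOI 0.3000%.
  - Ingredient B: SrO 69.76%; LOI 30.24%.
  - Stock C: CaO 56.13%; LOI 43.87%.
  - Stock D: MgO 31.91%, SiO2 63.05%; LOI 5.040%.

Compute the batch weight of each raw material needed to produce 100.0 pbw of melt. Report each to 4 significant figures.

Values along the way are shown (rounded to 4 significant figures) in the working — the working math runs at full precision in all steps. Each reported value takes exactly one rounding. All derived quantities, which include the totals, net glass mass, four oxide percentages, yield, LOI, are re-derived in exact precision, precisely as stated by question or answer, starting from the weights per 100.0 pbw of glass.
Target masses of each oxide per 100.0 pbw melt:
  MgO: 21.36% × 100.0 = 21.36 pbw
  SrO: 4.391% × 100.0 = 4.391 pbw
  CaO: 22.61% × 100.0 = 22.61 pbw
  SiO2: 51.64% × 100.0 = 51.64 pbw
A balance pass over the oxides, given the weights on record, for the quoted basis mass (target by target, the sums agree net of answer rounding effects):
  MgO: 66.94·0.3191 = 21.36 pbw (target 21.36 pbw)
  SrO: 6.294·0.6976 = 4.391 pbw (target 4.391 pbw)
  CaO: 18.20·0.4786 + 24.76·0.5613 = 22.61 pbw (target 22.61 pbw)
  SiO2: 18.20·0.5184 + 66.94·0.6305 = 51.64 pbw (target 51.64 pbw)
Consistency of the glass mass: Σ batch − LOI loss = 100.0 pbw (summing oxide targets gives 100.0 pbw; stated basis 100.0 pbw — a pure rounding effect).
Batch grand total — Σ batch = 116.2 pbw; Σ batch·LOI gives LOI loss = 16.19 pbw; glass ÷ batch gives a yield of 86.06%.

Batch per 100.0 pbw melt:
  Raw A: 18.20 pbw
  Ingredient B: 6.294 pbw
  Stock C: 24.76 pbw
  Stock D: 66.94 pbw
Total batch = 116.2 pbw; LOI loss = 16.19 pbw; yield = 86.06%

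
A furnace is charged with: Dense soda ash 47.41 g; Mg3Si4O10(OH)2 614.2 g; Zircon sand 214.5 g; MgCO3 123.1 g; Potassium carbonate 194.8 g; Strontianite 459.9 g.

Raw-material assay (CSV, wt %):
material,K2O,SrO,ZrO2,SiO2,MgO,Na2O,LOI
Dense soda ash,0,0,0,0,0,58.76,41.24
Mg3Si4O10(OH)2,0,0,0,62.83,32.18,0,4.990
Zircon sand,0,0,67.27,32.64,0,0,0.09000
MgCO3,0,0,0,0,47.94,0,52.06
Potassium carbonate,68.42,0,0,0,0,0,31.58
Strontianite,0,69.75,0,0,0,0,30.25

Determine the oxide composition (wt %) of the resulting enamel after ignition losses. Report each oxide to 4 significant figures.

Mid-chain values are shown, with 4-significant-digit rounding, on the page; all internal work keeps exact precision throughout; each reported number sees exactly one rounding. The derived quantities, which include yield, ignition loss, totals, glass mass, six oxide percentages, are recomputed in full float precision, exactly as shown in the question or the answer, from the batch weights per 1339 g of glass.
Per-oxide mass from batch:
  K2O: 194.8·0.6842 = 133.3 g
  SrO: 459.9·0.6975 = 320.8 g
  ZrO2: 214.5·0.6727 = 144.3 g
  SiO2: 614.2·0.6283 + 214.5·0.3264 = 455.9 g
  MgO: 614.2·0.3218 + 123.1·0.4794 = 256.7 g
  Na2O: 47.41·0.5876 = 27.86 g
LOI: 47.41·0.4124 + 614.2·0.04990 + 214.5·9.000e-04 + 123.1·0.5206 + 194.8·0.3158 + 459.9·0.3025 = 315.1 g
Resulting glass, batch − LOI: 1654 − 315.1 = 1339 g (= Σ oxide masses)
wt %: oxide over glass, times 100

Glass mass = 1339 g (batch 1654 − LOI 315.1).
Composition: K2O 9.955%, SrO 23.96%, ZrO2 10.78%, SiO2 34.05%, MgO 19.17%, Na2O 2.081%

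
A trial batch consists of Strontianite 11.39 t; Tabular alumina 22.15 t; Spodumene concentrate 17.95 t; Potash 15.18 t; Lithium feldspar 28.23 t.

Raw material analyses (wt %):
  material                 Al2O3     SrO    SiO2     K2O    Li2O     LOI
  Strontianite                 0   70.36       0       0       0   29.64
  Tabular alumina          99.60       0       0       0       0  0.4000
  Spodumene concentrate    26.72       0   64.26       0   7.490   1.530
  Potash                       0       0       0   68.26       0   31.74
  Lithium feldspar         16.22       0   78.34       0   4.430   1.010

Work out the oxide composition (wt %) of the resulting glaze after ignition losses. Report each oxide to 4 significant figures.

Intermediates are printed rounded off to 4 significant figures between the steps; every computation carries exact precision in all steps. Each reported result takes just one rounding — all derived quantities are rebuilt using the weight values at 86.06 t of glass at exact precision (the five compositions, the totals, net glass mass, LOI, yield) exactly as shown in the question or the answer.
What the batch supplies per oxide:
  Al2O3: 22.15·0.9960 + 17.95·0.2672 + 28.23·0.1622 = 31.44 t
  SrO: 11.39·0.7036 = 8.014 t
  SiO2: 17.95·0.6426 + 28.23·0.7834 = 33.65 t
  K2O: 15.18·0.6826 = 10.36 t
  Li2O: 17.95·0.07490 + 28.23·0.04430 = 2.595 t
LOI: 11.39·0.2964 + 22.15·0.004000 + 17.95·0.01530 + 15.18·0.3174 + 28.23·0.01010 = 8.842 t
Glass mass = batch − LOI = 94.90 − 8.842 = 86.06 t (= Σ oxide masses)
wt % = 100 × oxide mass / glass mass

Glass mass = 86.06 t (batch 94.90 − LOI 8.842).
Composition: Al2O3 36.53%, SrO 9.312%, SiO2 39.10%, K2O 12.04%, Li2O 3.015%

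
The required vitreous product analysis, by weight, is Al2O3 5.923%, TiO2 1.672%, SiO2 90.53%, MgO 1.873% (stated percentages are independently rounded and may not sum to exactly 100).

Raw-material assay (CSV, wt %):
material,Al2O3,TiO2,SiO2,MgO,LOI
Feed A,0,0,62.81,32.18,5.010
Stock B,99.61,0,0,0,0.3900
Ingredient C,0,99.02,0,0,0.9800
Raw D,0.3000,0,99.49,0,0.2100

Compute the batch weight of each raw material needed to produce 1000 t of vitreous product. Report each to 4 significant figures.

Each numeric step maintains exact precision at each step. Values along the way are printed rounded off to 4 significant digits in the working — a single rounding yields each reported figure; derived quantities are carried starting from the weights on 1000 t of glass at exact precision (the four compositions, ignition loss, totals, net glass mass, the yield), exactly as shown in problem or answer.
Oxide-by-oxide targets in 1000 t vitreous product:
  Al2O3: 5.923% × 1000 = 59.23 t
  TiO2: 1.672% × 1000 = 16.72 t
  SiO2: 90.53% × 1000 = 905.3 t
  MgO: 1.873% × 1000 = 18.73 t
Sums-versus-targets review per the reported batch figures, on the stated basis (sum by sum, the targets are met given rounding of the digits):
  Al2O3: 56.83·0.9961 + 873.2·0.003000 = 59.23 t (target 59.23 t)
  TiO2: 16.89·0.9902 = 16.72 t (target 16.72 t)
  SiO2: 58.20·0.6281 + 873.2·0.9949 = 905.3 t (target 905.3 t)
  MgO: 58.20·0.3218 = 18.73 t (target 18.73 t)
Consistency of the glass mass: whole batch net of LOI = 1000 t (targets for the oxides total 1000 t; with the basis standing at 1000 t — any gap is answer rounding).
Batch grand total — Σ batch = 1005 t; the LOI term Σ batch·LOI equals 5.137 t; as yield: glass ÷ batch → 99.49%.

Batch per 1000 t vitreous product:
  Feed A: 58.20 t
  Stock B: 56.83 t
  Ingredient C: 16.89 t
  Raw D: 873.2 t
Total batch = 1005 t; LOI loss = 5.137 t; yield = 99.49%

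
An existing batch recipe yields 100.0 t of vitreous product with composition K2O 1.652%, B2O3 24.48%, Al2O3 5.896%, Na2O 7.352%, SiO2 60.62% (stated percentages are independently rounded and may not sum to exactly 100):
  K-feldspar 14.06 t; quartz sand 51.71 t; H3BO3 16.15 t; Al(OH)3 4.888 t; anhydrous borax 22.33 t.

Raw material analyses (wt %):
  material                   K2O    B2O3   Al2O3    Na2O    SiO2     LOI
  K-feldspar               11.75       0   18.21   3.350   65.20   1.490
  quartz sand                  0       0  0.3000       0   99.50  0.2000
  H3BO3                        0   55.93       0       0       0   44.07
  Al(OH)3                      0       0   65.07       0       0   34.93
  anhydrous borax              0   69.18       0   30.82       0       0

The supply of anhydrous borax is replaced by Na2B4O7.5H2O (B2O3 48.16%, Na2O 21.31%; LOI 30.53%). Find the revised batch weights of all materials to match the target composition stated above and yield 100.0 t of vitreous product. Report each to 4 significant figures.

Revised batch per 100.0 t vitreous product:
  K-feldspar: 14.06 t
  quartz sand: 51.71 t
  H3BO3: 15.96 t
  Al(OH)3: 4.888 t
  Na2B4O7.5H2O: 32.29 t
Total batch = 118.9 t; LOI loss = 18.91 t

Each numeric step maintains full precision end to end; intermediates appear rounded off to 4 significant figures at each printed step; every reported result receives exactly one rounding — derived quantities, which include the totals, glass mass, yield, ignition loss, the five compositions, are computed at exact precision, as given in either problem or answer, from the weighed amounts on 100.0 t of glass.
Per-oxide target masses for 100.0 t vitreous product:
  K2O: 1.652% × 100.0 = 1.652 t
  B2O3: 24.48% × 100.0 = 24.48 t
  Al2O3: 5.896% × 100.0 = 5.896 t
  Na2O: 7.352% × 100.0 = 7.352 t
  SiO2: 60.62% × 100.0 = 60.62 t
Checking each oxide sum from the weights as reported, versus the basis set out (target by target, the sums agree net of answer rounding effects):
  K2O: 14.06·0.1175 = 1.652 t (target 1.652 t)
  B2O3: 15.96·0.5593 + 32.29·0.4816 = 24.48 t (target 24.48 t)
  Al2O3: 14.06·0.1821 + 51.71·0.003000 + 4.888·0.6507 = 5.896 t (target 5.896 t)
  Na2O: 14.06·0.03350 + 32.29·0.2131 = 7.352 t (target 7.352 t)
  SiO2: 14.06·0.6520 + 51.71·0.9950 = 60.62 t (target 60.62 t)
Glass mass check: batch total minus LOI = 100.0 t (the targets, summed, come to 100.0 t; against the stated basis, 100.0 t — deltas are rounding alone).
Whole-batch sum: Σ batch = 118.9 t; ignition loss, Σ(batch × LOI) = 18.91 t; the yield ratio, glass ÷ batch: 84.10%.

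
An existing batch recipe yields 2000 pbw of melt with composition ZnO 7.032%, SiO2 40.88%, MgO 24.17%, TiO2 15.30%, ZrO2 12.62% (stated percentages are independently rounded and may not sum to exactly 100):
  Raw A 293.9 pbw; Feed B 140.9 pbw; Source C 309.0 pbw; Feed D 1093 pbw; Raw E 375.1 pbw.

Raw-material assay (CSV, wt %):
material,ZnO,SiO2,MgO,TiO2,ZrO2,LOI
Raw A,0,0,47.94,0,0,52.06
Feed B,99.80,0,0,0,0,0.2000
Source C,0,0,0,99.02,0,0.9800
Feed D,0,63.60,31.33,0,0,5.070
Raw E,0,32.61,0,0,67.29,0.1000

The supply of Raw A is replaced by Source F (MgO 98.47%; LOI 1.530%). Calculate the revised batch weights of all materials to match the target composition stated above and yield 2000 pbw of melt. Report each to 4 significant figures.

Revised batch per 2000 pbw melt:
  Source F: 143.1 pbw
  Feed B: 140.9 pbw
  Source C: 309.0 pbw
  Feed D: 1093 pbw
  Raw E: 375.1 pbw
Total batch = 2061 pbw; LOI loss = 61.29 pbw

Values along the way are displayed (rounded to four significant figures) between the steps; each numeric step runs at full float precision all the way through. Exactly one rounding goes into each reported number; derived quantities are re-derived using the weight values on 2000 pbw of glass at full float precision (ignition loss, the five compositions, the totals, yield, net glass mass), exactly as printed in problem or answer.
The oxide mass targets at 2000 pbw melt:
  ZnO: 7.032% × 2000 = 140.6 pbw
  SiO2: 40.88% × 2000 = 817.6 pbw
  MgO: 24.17% × 2000 = 483.4 pbw
  TiO2: 15.30% × 2000 = 306.0 pbw
  ZrO2: 12.62% × 2000 = 252.4 pbw
Checking each oxide sum from the weights as reported, on the stated basis (summed amounts equal target values up to rounding of the answer):
  ZnO: 140.9·0.9980 = 140.6 pbw (target 140.6 pbw)
  SiO2: 1093·0.6360 + 375.1·0.3261 = 817.5 pbw (target 817.6 pbw)
  MgO: 143.1·0.9847 + 1093·0.3133 = 483.3 pbw (target 483.4 pbw)
  TiO2: 309.0·0.9902 = 306.0 pbw (target 306.0 pbw)
  ZrO2: 375.1·0.6729 = 252.4 pbw (target 252.4 pbw)
Auditing the glass mass value: total batch − LOI = 2000 pbw (targets for the oxides total 2000 pbw; basis as stated: 2000 pbw — a pure rounding effect).
Total batch = Σ batch = 2061 pbw; LOI loss = Σ batch·LOI = 61.29 pbw; yield, glass over the total, = 97.03%.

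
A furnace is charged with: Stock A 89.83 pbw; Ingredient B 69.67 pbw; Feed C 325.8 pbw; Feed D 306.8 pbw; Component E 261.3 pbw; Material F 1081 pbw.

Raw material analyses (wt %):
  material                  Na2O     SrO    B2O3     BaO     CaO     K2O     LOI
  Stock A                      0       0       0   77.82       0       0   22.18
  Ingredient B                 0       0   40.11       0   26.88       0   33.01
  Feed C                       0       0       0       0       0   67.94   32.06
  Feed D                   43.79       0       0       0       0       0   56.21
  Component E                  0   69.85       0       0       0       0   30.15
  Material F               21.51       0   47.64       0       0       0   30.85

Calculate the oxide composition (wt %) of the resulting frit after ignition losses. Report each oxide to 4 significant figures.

Glass mass = 1402 pbw (batch 2134 − LOI 732.1).
Composition: Na2O 26.16%, SrO 13.02%, B2O3 38.72%, BaO 4.985%, CaO 1.335%, K2O 15.78%

Working values are shown rounded to 4 significant figures at each printed step. All internal work keeps full precision all the way through — each reported value is rounded only once; derived quantities are recomputed starting from the weights at 1402 pbw of glass in full precision (the totals, net glass mass, LOI, six oxide percentages, yield) exactly as printed in either problem or answer.
Oxide masses out of the charge:
  Na2O: 306.8·0.4379 + 1081·0.2151 = 366.9 pbw
  SrO: 261.3·0.6985 = 182.5 pbw
  B2O3: 69.67·0.4011 + 1081·0.4764 = 542.9 pbw
  BaO: 89.83·0.7782 = 69.91 pbw
  CaO: 69.67·0.2688 = 18.73 pbw
  K2O: 325.8·0.6794 = 221.3 pbw
LOI: 89.83·0.2218 + 69.67·0.3301 + 325.8·0.3206 + 306.8·0.5621 + 261.3·0.3015 + 1081·0.3085 = 732.1 pbw
Glass mass = batch − LOI = 2134 − 732.1 = 1402 pbw (= Σ oxide masses)
percent by weight: oxide/glass ×100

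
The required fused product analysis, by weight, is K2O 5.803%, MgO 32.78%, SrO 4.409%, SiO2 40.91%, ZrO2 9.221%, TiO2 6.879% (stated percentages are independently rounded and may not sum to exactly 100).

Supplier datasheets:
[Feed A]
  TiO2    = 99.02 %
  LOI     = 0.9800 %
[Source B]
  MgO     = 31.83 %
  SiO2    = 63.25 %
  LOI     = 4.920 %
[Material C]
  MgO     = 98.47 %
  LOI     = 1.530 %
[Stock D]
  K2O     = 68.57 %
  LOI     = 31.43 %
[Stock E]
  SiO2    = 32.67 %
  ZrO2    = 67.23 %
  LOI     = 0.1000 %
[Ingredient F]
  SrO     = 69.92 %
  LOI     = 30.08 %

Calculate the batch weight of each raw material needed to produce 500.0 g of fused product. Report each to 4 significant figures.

Values along the way appear with 4-significant-figure rounding on the page — all arithmetic maintains full float precision at each step. Each reported number includes exactly one rounding — derived quantities are re-derived from the weighed amounts per 500.0 g of glass in full float precision (LOI, net glass mass, yield, six oxide percentages, the totals), exactly as printed in the problem or the answer.
Oxide-by-oxide targets in 500.0 g fused product:
  K2O: 5.803% × 500.0 = 29.02 g
  MgO: 32.78% × 500.0 = 163.9 g
  SrO: 4.409% × 500.0 = 22.04 g
  SiO2: 40.91% × 500.0 = 204.6 g
  ZrO2: 9.221% × 500.0 = 46.10 g
  TiO2: 6.879% × 500.0 = 34.40 g
Sums-versus-targets review per the reported batch figures, on the stated basis (summed amounts equal target values exact up to rounding of places):
  K2O: 42.31·0.6857 = 29.01 g (target 29.02 g)
  MgO: 288.0·0.3183 + 73.36·0.9847 = 163.9 g (target 163.9 g)
  SrO: 31.53·0.6992 = 22.05 g (target 22.04 g)
  SiO2: 288.0·0.6325 + 68.58·0.3267 = 204.6 g (target 204.6 g)
  ZrO2: 68.58·0.6723 = 46.11 g (target 46.10 g)
  TiO2: 34.74·0.9902 = 34.40 g (target 34.40 g)
Mass balance on the glass: Σ batch − LOI loss = 500.0 g (oxide target masses add up to 500.0 g; stated basis 500.0 g — rounding explains the deltas).
Batch total: Σ batch = 538.5 g; Σ batch·LOI gives LOI loss = 38.48 g; yield, glass over the total, = 92.85%.

Batch per 500.0 g fused product:
  Feed A: 34.74 g
  Source B: 288.0 g
  Material C: 73.36 g
  Stock D: 42.31 g
  Stock E: 68.58 g
  Ingredient F: 31.53 g
Total batch = 538.5 g; LOI loss = 38.48 g; yield = 92.85%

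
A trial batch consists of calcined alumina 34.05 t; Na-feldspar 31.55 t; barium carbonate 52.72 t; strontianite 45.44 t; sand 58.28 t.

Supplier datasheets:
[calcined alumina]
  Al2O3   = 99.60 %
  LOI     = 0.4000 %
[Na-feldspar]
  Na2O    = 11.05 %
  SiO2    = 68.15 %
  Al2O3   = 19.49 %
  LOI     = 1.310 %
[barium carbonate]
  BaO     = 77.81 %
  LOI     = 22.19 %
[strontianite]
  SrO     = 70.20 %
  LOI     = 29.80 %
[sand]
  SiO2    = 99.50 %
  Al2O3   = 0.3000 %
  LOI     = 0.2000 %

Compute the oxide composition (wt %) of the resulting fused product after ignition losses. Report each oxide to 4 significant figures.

Glass mass = 196.1 t (batch 222.0 − LOI 25.91).
Composition: SrO 16.26%, BaO 20.91%, Na2O 1.777%, SiO2 40.53%, Al2O3 20.52%

The whole derivation holds full precision through every step; rounding to 4 significant figures extends to each intermediate as displayed; a single rounding yields every reported number. The derived quantities (totals, LOI, five oxide percentages, glass mass, the yield) are computed at full precision using the weight values for 196.1 t of glass, precisely as stated by the problem or the answer.
Per-oxide mass from batch:
  SrO: 45.44·0.7020 = 31.90 t
  BaO: 52.72·0.7781 = 41.02 t
  Na2O: 31.55·0.1105 = 3.486 t
  SiO2: 31.55·0.6815 + 58.28·0.9950 = 79.49 t
  Al2O3: 34.05·0.9960 + 31.55·0.1949 + 58.28·0.003000 = 40.24 t
LOI: 34.05·0.004000 + 31.55·0.01310 + 52.72·0.2219 + 45.44·0.2980 + 58.28·0.002000 = 25.91 t
The glass mass, total less LOI, = 222.0 − 25.91 = 196.1 t (= the summed oxide contributions)
wt % = oxide mass / glass mass × 100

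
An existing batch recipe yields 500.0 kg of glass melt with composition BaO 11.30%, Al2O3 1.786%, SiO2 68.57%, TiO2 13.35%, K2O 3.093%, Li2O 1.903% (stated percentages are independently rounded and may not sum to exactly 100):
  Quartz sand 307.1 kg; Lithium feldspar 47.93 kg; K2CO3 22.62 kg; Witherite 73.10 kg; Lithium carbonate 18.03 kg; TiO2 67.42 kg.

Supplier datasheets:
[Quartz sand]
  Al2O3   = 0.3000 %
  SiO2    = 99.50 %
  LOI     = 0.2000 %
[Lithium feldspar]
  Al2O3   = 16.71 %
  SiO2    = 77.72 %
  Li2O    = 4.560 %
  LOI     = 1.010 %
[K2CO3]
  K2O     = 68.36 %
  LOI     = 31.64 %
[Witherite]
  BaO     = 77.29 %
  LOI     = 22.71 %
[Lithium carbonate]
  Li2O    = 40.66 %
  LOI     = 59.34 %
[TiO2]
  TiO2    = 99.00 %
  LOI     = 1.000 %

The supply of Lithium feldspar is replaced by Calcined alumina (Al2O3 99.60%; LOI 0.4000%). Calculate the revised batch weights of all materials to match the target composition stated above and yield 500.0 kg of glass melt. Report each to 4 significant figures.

Revised batch per 500.0 kg glass melt:
  Quartz sand: 344.6 kg
  Calcined alumina: 7.928 kg
  K2CO3: 22.62 kg
  Witherite: 73.10 kg
  Lithium carbonate: 23.40 kg
  TiO2: 67.42 kg
Total batch = 539.1 kg; LOI loss = 39.04 kg

Intermediates are printed, rounded to four significant digits, across the worked steps. Every computation runs at full float precision through the solve; each reported result is rounded exactly once; derived quantities (glass mass, the yield, totals, ignition loss, the six compositions) are carried in exact precision from the batch weights per 500.0 kg of glass, exactly as printed in question or answer.
Oxide-by-oxide targets in 500.0 kg glass melt:
  BaO: 11.30% × 500.0 = 56.50 kg
  Al2O3: 1.786% × 500.0 = 8.930 kg
  SiO2: 68.57% × 500.0 = 342.8 kg
  TiO2: 13.35% × 500.0 = 66.75 kg
  K2O: 3.093% × 500.0 = 15.46 kg
  Li2O: 1.903% × 500.0 = 9.515 kg
Verifying the oxide balance applying the batch weights above, at the basis given (delivered sums recover each target net of answer rounding effects):
  BaO: 73.10·0.7729 = 56.50 kg (target 56.50 kg)
  Al2O3: 344.6·0.003000 + 7.928·0.9960 = 8.930 kg (target 8.930 kg)
  SiO2: 344.6·0.9950 = 342.9 kg (target 342.8 kg)
  TiO2: 67.42·0.9900 = 66.75 kg (target 66.75 kg)
  K2O: 22.62·0.6836 = 15.46 kg (target 15.46 kg)
  Li2O: 23.40·0.4066 = 9.514 kg (target 9.515 kg)
Glass-mass bookkeeping: total batch − LOI = 500.0 kg (summing oxide targets gives 500.0 kg; against the stated basis, 500.0 kg — any gap is answer rounding).
Total batch = Σ batch = 539.1 kg; LOI removed, Σ of batch·LOI: 39.04 kg; glass ÷ batch gives a yield of 92.76%.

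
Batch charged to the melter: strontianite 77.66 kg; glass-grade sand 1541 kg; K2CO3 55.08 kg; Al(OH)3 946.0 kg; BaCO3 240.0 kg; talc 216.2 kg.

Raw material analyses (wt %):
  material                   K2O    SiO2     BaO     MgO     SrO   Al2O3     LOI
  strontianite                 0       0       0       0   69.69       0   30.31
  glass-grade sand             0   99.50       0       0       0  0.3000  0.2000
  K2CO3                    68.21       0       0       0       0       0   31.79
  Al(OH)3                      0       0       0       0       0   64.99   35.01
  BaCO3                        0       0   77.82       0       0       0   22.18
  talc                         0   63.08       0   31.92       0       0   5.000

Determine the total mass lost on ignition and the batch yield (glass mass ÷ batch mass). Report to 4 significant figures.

Intermediates are printed rounded to four significant digits. All internal work runs at full float precision through every step — a single rounding produces every reported figure — the derived quantities, which include LOI, net glass mass, the totals, the six compositions, the yield, are recomputed at full precision, as they appear in problem or answer, from the weighed amounts for 2637 kg of glass.
Ignition loss by material:
  strontianite: 77.66 × 0.3031 = 23.54 kg
  glass-grade sand: 1541 × 0.002000 = 3.082 kg
  K2CO3: 55.08 × 0.3179 = 17.51 kg
  Al(OH)3: 946.0 × 0.3501 = 331.2 kg
  BaCO3: 240.0 × 0.2218 = 53.23 kg
  talc: 216.2 × 0.05000 = 10.81 kg
Total LOI = 439.4 kg
Glass = batch − LOI = 3076 − 439.4 = 2637 kg

LOI loss = 439.4 kg; glass = 2637 kg; yield = 85.72%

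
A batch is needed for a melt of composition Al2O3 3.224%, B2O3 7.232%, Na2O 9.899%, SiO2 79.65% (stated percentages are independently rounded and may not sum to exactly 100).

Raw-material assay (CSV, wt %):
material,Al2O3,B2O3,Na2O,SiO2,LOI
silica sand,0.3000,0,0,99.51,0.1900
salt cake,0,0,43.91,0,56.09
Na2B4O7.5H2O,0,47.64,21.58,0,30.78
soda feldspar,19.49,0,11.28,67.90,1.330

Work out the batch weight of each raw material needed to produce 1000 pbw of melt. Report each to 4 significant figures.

Batch per 1000 pbw melt:
  silica sand: 694.8 pbw
  salt cake: 111.1 pbw
  Na2B4O7.5H2O: 151.8 pbw
  soda feldspar: 154.7 pbw
Total batch = 1112 pbw; LOI loss = 112.4 pbw; yield = 89.89%

Values along the way are shown, with 4-significant-digit rounding, when written out; full precision is carried from start to finish; each reported result is rounded only once. The derived quantities (the totals, LOI, four oxide percentages, the yield, net glass mass) are re-derived at full float precision from the weighed amounts on 1000 pbw of glass exactly as printed in either problem or answer.
Oxide mass targets, per 1000 pbw melt:
  Al2O3: 3.224% × 1000 = 32.24 pbw
  B2O3: 7.232% × 1000 = 72.32 pbw
  Na2O: 9.899% × 1000 = 98.99 pbw
  SiO2: 79.65% × 1000 = 796.5 pbw
Balance tally, oxide-wise, on the weights just shown, relative to the basis at hand (target by target, the sums agree net of answer rounding effects):
  Al2O3: 694.8·0.003000 + 154.7·0.1949 = 32.24 pbw (target 32.24 pbw)
  B2O3: 151.8·0.4764 = 72.32 pbw (target 72.32 pbw)
  Na2O: 111.1·0.4391 + 151.8·0.2158 + 154.7·0.1128 = 98.99 pbw (target 98.99 pbw)
  SiO2: 694.8·0.9951 + 154.7·0.6790 = 796.4 pbw (target 796.5 pbw)
Glass-mass sanity pass: batch total minus LOI = 1000 pbw (targets for the oxides total 1000 pbw; versus the stated basis of 1000 pbw — a pure rounding effect).
Summing the batch: Σ batch = 1112 pbw; loss to ignition Σ batch·LOI = 112.4 pbw; the yield ratio, glass ÷ batch: 89.89%.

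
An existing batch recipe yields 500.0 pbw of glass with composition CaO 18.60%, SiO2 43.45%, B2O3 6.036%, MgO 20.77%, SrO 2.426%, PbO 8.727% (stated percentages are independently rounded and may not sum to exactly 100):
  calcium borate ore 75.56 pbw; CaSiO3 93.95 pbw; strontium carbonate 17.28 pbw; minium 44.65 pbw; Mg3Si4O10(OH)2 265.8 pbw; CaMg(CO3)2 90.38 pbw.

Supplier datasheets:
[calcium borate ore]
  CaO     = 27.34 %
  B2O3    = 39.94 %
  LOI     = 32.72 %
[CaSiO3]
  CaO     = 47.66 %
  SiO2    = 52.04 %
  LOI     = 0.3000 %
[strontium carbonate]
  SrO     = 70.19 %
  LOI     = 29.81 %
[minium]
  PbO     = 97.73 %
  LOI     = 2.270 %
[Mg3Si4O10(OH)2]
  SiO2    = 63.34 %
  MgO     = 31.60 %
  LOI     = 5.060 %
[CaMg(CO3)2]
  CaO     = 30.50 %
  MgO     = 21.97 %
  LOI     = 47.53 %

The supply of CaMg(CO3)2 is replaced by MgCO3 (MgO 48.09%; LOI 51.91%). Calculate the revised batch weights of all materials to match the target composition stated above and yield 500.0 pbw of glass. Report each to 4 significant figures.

Revised batch per 500.0 pbw glass:
  calcium borate ore: 75.56 pbw
  CaSiO3: 151.8 pbw
  strontium carbonate: 17.28 pbw
  minium: 44.65 pbw
  Mg3Si4O10(OH)2: 218.3 pbw
  MgCO3: 72.51 pbw
Total batch = 580.1 pbw; LOI loss = 80.03 pbw

Exact precision is held from start to finish; intermediates are printed, rounded to 4 significant figures, in the working. Each reported result takes just one rounding; the derived quantities (net glass mass, the totals, yield, the six compositions, ignition loss) are computed starting from the weights on 500.0 pbw of glass at full precision, as given in question or answer.
The oxide mass targets at 500.0 pbw glass:
  CaO: 18.60% × 500.0 = 93.00 pbw
  SiO2: 43.45% × 500.0 = 217.2 pbw
  B2O3: 6.036% × 500.0 = 30.18 pbw
  MgO: 20.77% × 500.0 = 103.8 pbw
  SrO: 2.426% × 500.0 = 12.13 pbw
  PbO: 8.727% × 500.0 = 43.64 pbw
Balance tally, oxide-wise, from the weights as reported, versus the basis set out (each sum matches its target mass up to rounding of the answer):
  CaO: 75.56·0.2734 + 151.8·0.4766 = 93.01 pbw (target 93.00 pbw)
  SiO2: 151.8·0.5204 + 218.3·0.6334 = 217.3 pbw (target 217.2 pbw)
  B2O3: 75.56·0.3994 = 30.18 pbw (target 30.18 pbw)
  MgO: 218.3·0.3160 + 72.51·0.4809 = 103.9 pbw (target 103.8 pbw)
  SrO: 17.28·0.7019 = 12.13 pbw (target 12.13 pbw)
  PbO: 44.65·0.9773 = 43.64 pbw (target 43.64 pbw)
Mass balance on the glass: net batch after ignition = 500.1 pbw (the targets, summed, come to 500.0 pbw; stated basis 500.0 pbw — differing by rounding only).
Whole-batch sum: Σ batch = 580.1 pbw; LOI removed, Σ of batch·LOI: 80.03 pbw; yield, glass over the total, = 86.20%.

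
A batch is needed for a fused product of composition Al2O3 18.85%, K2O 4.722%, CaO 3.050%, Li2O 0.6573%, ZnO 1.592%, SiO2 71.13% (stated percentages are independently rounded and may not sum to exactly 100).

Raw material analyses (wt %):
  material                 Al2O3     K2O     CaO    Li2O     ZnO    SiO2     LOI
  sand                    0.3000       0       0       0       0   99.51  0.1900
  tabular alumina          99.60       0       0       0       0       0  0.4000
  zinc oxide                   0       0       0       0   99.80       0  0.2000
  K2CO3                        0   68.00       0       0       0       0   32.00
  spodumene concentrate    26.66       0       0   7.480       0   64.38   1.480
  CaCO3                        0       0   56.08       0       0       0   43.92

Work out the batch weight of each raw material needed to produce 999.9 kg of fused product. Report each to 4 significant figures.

All internal work runs at exact precision from start to finish — the intermediate values are displayed with 4-significant-figure rounding alongside each step — a single rounding produces every reported result; all derived quantities (totals, net glass mass, yield, the six compositions, LOI) are recomputed starting from the weights per 999.9 kg of glass at exact precision, as set out in the problem or answer text.
The oxide mass targets at 999.9 kg fused product:
  Al2O3: 18.85% × 999.9 = 188.5 kg
  K2O: 4.722% × 999.9 = 47.22 kg
  CaO: 3.050% × 999.9 = 30.50 kg
  Li2O: 0.6573% × 999.9 = 6.572 kg
  ZnO: 1.592% × 999.9 = 15.92 kg
  SiO2: 71.13% × 999.9 = 711.2 kg
Checking each oxide sum from the weights as reported, under the basis named above (sum by sum, the targets are met once rounding is allowed for):
  Al2O3: 657.9·0.003000 + 163.7·0.9960 + 87.87·0.2666 = 188.4 kg (target 188.5 kg)
  K2O: 69.43·0.6800 = 47.21 kg (target 47.22 kg)
  CaO: 54.38·0.5608 = 30.50 kg (target 30.50 kg)
  Li2O: 87.87·0.07480 = 6.573 kg (target 6.572 kg)
  ZnO: 15.95·0.9980 = 15.92 kg (target 15.92 kg)
  SiO2: 657.9·0.9951 + 87.87·0.6438 = 711.2 kg (target 711.2 kg)
Glass-mass bookkeeping: whole batch net of LOI = 999.9 kg (the targets, summed, come to 999.9 kg; the stated basis being 999.9 kg — differing by rounding only).
Adding the batch up: Σ batch = 1049 kg; Σ batch·LOI gives LOI loss = 49.34 kg; yield = glass ÷ total batch = 95.30%.

Batch per 999.9 kg fused product:
  sand: 657.9 kg
  tabular alumina: 163.7 kg
  zinc oxide: 15.95 kg
  K2CO3: 69.43 kg
  spodumene concentrate: 87.87 kg
  CaCO3: 54.38 kg
Total batch = 1049 kg; LOI loss = 49.34 kg; yield = 95.30%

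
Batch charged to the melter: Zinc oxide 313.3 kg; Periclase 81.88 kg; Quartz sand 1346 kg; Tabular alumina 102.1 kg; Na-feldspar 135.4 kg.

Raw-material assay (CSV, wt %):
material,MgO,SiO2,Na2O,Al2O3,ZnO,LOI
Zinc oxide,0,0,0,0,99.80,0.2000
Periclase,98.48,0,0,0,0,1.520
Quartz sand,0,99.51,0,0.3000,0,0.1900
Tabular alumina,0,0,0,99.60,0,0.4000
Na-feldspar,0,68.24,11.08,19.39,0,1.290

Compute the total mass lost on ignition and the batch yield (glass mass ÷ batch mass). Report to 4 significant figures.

LOI loss = 6.584 kg; glass = 1972 kg; yield = 99.67%

All arithmetic carries exact precision through every step — working values are rounded to 4 significant figures when quoted. A single rounding completes every reported figure — the derived quantities are computed in exact precision (LOI, totals, net glass mass, the five compositions, the yield) from the weighed amounts on 1972 kg of glass as they appear in the problem or answer text.
LOI of each material in turn:
  Zinc oxide: 313.3 × 0.002000 = 0.6266 kg
  Periclase: 81.88 × 0.01520 = 1.245 kg
  Quartz sand: 1346 × 0.001900 = 2.557 kg
  Tabular alumina: 102.1 × 0.004000 = 0.4084 kg
  Na-feldspar: 135.4 × 0.01290 = 1.747 kg
Total LOI = 6.584 kg
Glass = batch − LOI = 1979 − 6.584 = 1972 kg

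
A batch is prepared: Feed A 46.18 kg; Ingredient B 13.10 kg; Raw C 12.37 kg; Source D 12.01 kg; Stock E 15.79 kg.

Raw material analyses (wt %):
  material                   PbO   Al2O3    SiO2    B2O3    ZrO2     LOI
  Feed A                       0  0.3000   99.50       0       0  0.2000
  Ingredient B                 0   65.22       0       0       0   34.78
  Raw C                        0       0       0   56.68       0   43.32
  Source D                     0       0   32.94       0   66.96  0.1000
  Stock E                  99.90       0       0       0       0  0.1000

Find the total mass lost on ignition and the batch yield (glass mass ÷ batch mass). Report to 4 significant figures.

LOI loss = 10.04 kg; glass = 89.41 kg; yield = 89.91%

Mid-chain values are displayed (rounded to four significant digits) on the page. The working math holds full float precision end to end; every reported figure carries a single rounding; all derived quantities (LOI, yield, net glass mass, totals, five oxide percentages) are computed at full float precision from the weighed amounts at 89.41 kg of glass, exactly as printed in either problem or answer.
Each material's LOI contribution:
  Feed A: 46.18 × 0.002000 = 0.09236 kg
  Ingredient B: 13.10 × 0.3478 = 4.556 kg
  Raw C: 12.37 × 0.4332 = 5.359 kg
  Source D: 12.01 × 0.001000 = 0.01201 kg
  Stock E: 15.79 × 0.001000 = 0.01579 kg
Total LOI = 10.04 kg
Glass = batch − LOI = 99.45 − 10.04 = 89.41 kg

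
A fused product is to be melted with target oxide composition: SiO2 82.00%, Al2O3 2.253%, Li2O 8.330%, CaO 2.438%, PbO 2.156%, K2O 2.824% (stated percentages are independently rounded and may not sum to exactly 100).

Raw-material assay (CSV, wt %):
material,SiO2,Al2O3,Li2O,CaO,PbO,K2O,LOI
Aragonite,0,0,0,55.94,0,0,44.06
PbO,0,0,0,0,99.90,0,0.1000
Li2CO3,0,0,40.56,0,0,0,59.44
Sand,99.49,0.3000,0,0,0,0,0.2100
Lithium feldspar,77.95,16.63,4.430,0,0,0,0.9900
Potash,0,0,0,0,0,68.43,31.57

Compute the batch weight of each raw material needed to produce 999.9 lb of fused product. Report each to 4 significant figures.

Values along the way are printed rounded to 4 significant digits in the working. All arithmetic carries full precision at every stage; a single rounding produces every reported figure. Derived quantities are rebuilt in full precision (net glass mass, the six compositions, the yield, the totals, ignition loss) from the batch weights on 999.9 lb of glass exactly as shown in the question or the answer.
Target masses of each oxide per 999.9 lb fused product:
  SiO2: 82.00% × 999.9 = 819.9 lb
  Al2O3: 2.253% × 999.9 = 22.53 lb
  Li2O: 8.330% × 999.9 = 83.29 lb
  CaO: 2.438% × 999.9 = 24.38 lb
  PbO: 2.156% × 999.9 = 21.56 lb
  K2O: 2.824% × 999.9 = 28.24 lb
Checking each oxide sum working from each reported weight, under the basis named above (delivered sums recover each target up to rounding of the answer):
  SiO2: 728.3·0.9949 + 122.3·0.7795 = 819.9 lb (target 819.9 lb)
  Al2O3: 728.3·0.003000 + 122.3·0.1663 = 22.52 lb (target 22.53 lb)
  Li2O: 192.0·0.4056 + 122.3·0.04430 = 83.29 lb (target 83.29 lb)
  CaO: 43.58·0.5594 = 24.38 lb (target 24.38 lb)
  PbO: 21.58·0.9990 = 21.56 lb (target 21.56 lb)
  K2O: 41.26·0.6843 = 28.23 lb (target 28.24 lb)
Glass-mass closure: net batch after ignition = 999.9 lb (summing oxide targets gives 999.9 lb; stated basis 999.9 lb — differing by rounding only).
Adding the batch up: Σ batch = 1149 lb; LOI loss = Σ batch·LOI = 149.1 lb; as yield: glass ÷ batch → 87.02%.

Batch per 999.9 lb fused product:
  Aragonite: 43.58 lb
  PbO: 21.58 lb
  Li2CO3: 192.0 lb
  Sand: 728.3 lb
  Lithium feldspar: 122.3 lb
  Potash: 41.26 lb
Total batch = 1149 lb; LOI loss = 149.1 lb; yield = 87.02%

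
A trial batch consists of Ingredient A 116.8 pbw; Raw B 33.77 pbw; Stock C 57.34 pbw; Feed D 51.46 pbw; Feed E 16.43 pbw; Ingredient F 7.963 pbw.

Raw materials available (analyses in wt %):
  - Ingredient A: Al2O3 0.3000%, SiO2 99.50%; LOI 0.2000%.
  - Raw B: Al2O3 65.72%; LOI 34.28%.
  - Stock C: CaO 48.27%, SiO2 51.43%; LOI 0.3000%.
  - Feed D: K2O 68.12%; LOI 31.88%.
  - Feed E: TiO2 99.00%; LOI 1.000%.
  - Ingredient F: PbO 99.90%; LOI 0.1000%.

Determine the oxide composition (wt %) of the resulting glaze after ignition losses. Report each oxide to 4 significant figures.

Glass mass = 255.2 pbw (batch 283.8 − LOI 28.56).
Composition: CaO 10.85%, Al2O3 8.834%, K2O 13.74%, TiO2 6.374%, PbO 3.117%, SiO2 57.09%

The intermediate values appear rounded to 4 significant figures when written out — the working math maintains full precision through every step; exactly one rounding is applied to every reported result — all derived quantities (six oxide percentages, glass mass, the totals, yield, ignition loss) are recomputed in full precision using the weight values on 255.2 pbw of glass as quoted within the problem or the answer.
Delivered oxide masses:
  CaO: 57.34·0.4827 = 27.68 pbw
  Al2O3: 116.8·0.003000 + 33.77·0.6572 = 22.54 pbw
  K2O: 51.46·0.6812 = 35.05 pbw
  TiO2: 16.43·0.9900 = 16.27 pbw
  PbO: 7.963·0.9990 = 7.955 pbw
  SiO2: 116.8·0.9950 + 57.34·0.5143 = 145.7 pbw
LOI: 116.8·0.002000 + 33.77·0.3428 + 57.34·0.003000 + 51.46·0.3188 + 16.43·0.01000 + 7.963·0.001000 = 28.56 pbw
Glass mass = batch − LOI = 283.8 − 28.56 = 255.2 pbw (equal to the oxide-mass sum)
each wt % is 100 × oxide ÷ glass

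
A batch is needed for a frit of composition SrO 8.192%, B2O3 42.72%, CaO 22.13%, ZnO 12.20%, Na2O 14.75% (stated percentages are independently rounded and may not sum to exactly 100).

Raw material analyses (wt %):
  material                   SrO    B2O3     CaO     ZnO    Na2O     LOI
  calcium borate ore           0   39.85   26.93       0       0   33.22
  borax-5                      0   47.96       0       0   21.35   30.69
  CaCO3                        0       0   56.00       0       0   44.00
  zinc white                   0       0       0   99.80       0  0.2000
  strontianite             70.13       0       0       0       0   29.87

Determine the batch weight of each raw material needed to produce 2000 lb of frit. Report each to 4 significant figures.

Batch per 2000 lb frit:
  calcium borate ore: 481.1 lb
  borax-5: 1382 lb
  CaCO3: 559.0 lb
  zinc white: 244.5 lb
  strontianite: 233.6 lb
Total batch = 2900 lb; LOI loss = 900.2 lb; yield = 68.96%

All arithmetic carries exact precision at every stage. Values along the way are printed, rounded to 4 significant figures, as written. A single rounding yields each reported number. Derived quantities are re-derived in exact precision (net glass mass, totals, yield, LOI, the five compositions) from the batch weights for 2000 lb of glass as quoted within the question or the answer.
Per-oxide target masses for 2000 lb frit:
  SrO: 8.192% × 2000 = 163.8 lb
  B2O3: 42.72% × 2000 = 854.4 lb
  CaO: 22.13% × 2000 = 442.6 lb
  ZnO: 12.20% × 2000 = 244.0 lb
  Na2O: 14.75% × 2000 = 295.0 lb
Verifying the oxide balance given the weights on record, at the basis given (delivered sums recover each target inside rounding margins):
  SrO: 233.6·0.7013 = 163.8 lb (target 163.8 lb)
  B2O3: 481.1·0.3985 + 1382·0.4796 = 854.5 lb (target 854.4 lb)
  CaO: 481.1·0.2693 + 559.0·0.5600 = 442.6 lb (target 442.6 lb)
  ZnO: 244.5·0.9980 = 244.0 lb (target 244.0 lb)
  Na2O: 1382·0.2135 = 295.1 lb (target 295.0 lb)
Mass balance on the glass: whole batch net of LOI = 2000 lb (the Σ of target masses is 2000 lb; with the basis standing at 2000 lb — gaps are rounding artifacts).
Adding the batch up: Σ batch = 2900 lb; ignition loss, Σ(batch × LOI) = 900.2 lb; glass ÷ batch gives a yield of 68.96%.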